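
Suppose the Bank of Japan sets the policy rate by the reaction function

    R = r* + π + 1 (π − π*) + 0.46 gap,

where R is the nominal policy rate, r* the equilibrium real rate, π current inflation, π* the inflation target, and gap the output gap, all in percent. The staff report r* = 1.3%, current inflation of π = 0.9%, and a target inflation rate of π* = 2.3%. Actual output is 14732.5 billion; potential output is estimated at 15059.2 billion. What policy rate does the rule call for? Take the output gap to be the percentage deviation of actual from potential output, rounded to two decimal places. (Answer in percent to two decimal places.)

Output gap = 100 × (14732.5 − 15059.2) / 15059.2 = -2.17%.
R = 1.30 + 0.90 + 1 × (0.90 − 2.30) + 0.46 × (-2.17)
   = 1.30 + 0.9 − 1.4 − 0.9982 = -0.20

-0.20%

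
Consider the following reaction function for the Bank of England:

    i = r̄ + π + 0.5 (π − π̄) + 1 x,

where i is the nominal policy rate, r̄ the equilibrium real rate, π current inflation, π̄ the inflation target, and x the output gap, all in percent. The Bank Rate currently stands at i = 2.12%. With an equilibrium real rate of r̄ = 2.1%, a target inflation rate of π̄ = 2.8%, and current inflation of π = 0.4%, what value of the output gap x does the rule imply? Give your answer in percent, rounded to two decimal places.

0.82%

1 x = 2.12 − 2.1 − 0.4 − 0.5 × (0.4 − 2.8) = 0.82
x = 0.82 / 1 = 0.82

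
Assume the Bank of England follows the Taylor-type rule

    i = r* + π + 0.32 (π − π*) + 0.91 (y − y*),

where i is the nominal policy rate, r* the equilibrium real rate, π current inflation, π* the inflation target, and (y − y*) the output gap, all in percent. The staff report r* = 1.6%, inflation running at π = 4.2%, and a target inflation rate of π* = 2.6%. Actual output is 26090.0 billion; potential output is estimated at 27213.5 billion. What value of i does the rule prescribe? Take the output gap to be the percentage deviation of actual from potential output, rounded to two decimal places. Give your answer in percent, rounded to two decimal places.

Output gap = 100 × (26090.0 − 27213.5) / 27213.5 = -4.13%.
i = 1.60 + 4.20 + 0.32 × (4.20 − 2.60) + 0.91 × (-4.13)
   = 1.60 + 4.2 + 0.512 − 3.7583 = 2.55

2.55%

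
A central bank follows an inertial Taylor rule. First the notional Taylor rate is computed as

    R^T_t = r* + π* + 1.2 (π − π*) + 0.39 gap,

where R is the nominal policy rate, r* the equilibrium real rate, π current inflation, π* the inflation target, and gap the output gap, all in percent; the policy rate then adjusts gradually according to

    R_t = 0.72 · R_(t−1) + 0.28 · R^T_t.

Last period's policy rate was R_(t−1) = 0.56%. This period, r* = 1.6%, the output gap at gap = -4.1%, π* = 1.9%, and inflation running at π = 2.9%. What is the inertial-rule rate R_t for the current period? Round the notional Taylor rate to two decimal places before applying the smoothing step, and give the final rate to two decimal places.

R^T_t = 1.6 + 1.9 + 1.2 × (2.9 − 1.9) + 0.39 × (-4.1)
   = 1.6 + 1.9 + 1.2 − 1.599 = 3.10
R_t = 0.72 × 0.56 + 0.28 × 3.10 = 0.4032 + 0.868 = 1.27

1.27%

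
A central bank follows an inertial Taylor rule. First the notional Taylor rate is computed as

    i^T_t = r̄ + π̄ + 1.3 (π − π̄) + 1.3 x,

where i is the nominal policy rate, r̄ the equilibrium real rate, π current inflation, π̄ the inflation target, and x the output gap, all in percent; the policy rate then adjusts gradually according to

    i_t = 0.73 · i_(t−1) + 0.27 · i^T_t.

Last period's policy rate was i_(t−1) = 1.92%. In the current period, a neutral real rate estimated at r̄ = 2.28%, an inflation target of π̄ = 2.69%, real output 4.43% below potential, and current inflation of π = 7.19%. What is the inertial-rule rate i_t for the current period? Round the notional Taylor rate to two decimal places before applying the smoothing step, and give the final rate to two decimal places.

Output 4.43% below potential → x = -4.43.
i^T_t = 2.28 + 2.69 + 1.3 × (7.19 − 2.69) + 1.3 × (-4.43)
   = 2.28 + 2.69 + 5.85 − 5.759 = 5.06
i_t = 0.73 × 1.92 + 0.27 × 5.06 = 1.4016 + 1.3662 = 2.77

2.77%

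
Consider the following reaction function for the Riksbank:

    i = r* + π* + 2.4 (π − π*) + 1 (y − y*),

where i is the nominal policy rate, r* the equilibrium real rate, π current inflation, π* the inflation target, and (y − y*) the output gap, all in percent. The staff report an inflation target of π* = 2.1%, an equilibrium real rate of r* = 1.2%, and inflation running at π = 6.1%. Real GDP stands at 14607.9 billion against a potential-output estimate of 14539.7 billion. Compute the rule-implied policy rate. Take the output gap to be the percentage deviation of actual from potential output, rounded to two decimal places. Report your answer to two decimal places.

13.37%

Output gap = 100 × (14607.9 − 14539.7) / 14539.7 = 0.47%.
i = 1.20 + 2.10 + 2.4 × (6.10 − 2.10) + 1 × 0.47
   = 1.20 + 2.1 + 9.6 + 0.47 = 13.37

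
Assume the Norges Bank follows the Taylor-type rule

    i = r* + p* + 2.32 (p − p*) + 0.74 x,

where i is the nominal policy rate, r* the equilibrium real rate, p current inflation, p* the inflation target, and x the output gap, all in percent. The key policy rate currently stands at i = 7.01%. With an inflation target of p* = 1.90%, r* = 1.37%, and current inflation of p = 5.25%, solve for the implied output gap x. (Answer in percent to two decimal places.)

0.74 x = 7.01 − 1.37 − 1.90 − 2.32 × (5.25 − 1.90) = -4.032
x = -4.032 / 0.74 = -5.45

-5.45%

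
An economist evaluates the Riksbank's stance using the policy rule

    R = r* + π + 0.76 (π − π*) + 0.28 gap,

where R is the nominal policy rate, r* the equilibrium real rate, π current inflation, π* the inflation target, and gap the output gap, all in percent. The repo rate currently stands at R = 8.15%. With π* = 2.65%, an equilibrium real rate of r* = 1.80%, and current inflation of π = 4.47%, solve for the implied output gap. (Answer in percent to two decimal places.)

1.77%

0.28 gap = 8.15 − 1.80 − 4.47 − 0.76 × (4.47 − 2.65) = 0.4968
gap = 0.4968 / 0.28 = 1.77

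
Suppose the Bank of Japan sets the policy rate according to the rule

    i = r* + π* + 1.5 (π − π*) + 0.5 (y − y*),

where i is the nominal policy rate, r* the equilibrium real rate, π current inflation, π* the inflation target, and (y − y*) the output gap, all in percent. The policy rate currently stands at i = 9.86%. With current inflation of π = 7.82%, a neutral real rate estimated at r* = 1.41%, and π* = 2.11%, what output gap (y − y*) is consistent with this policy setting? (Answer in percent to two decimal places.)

-4.45%

0.5 (y − y*) = 9.86 − 1.41 − 2.11 − 1.5 × (7.82 − 2.11) = -2.225
(y − y*) = -2.225 / 0.5 = -4.45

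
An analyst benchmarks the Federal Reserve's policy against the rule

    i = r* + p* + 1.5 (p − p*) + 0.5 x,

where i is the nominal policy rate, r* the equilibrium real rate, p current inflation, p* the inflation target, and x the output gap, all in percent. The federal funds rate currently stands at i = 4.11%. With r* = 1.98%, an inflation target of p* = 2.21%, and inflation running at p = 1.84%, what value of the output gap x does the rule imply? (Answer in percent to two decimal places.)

0.5 x = 4.11 − 1.98 − 2.21 − 1.5 × (1.84 − 2.21) = 0.475
x = 0.475 / 0.5 = 0.95

0.95%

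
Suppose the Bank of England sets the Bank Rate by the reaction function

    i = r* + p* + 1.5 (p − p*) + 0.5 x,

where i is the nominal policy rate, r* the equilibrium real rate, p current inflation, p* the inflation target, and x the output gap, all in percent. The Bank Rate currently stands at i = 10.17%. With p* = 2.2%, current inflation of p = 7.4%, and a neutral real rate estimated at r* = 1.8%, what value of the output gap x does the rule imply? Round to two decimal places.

-3.26%

0.5 x = 10.17 − 1.8 − 2.2 − 1.5 × (7.4 − 2.2) = -1.63
x = -1.63 / 0.5 = -3.26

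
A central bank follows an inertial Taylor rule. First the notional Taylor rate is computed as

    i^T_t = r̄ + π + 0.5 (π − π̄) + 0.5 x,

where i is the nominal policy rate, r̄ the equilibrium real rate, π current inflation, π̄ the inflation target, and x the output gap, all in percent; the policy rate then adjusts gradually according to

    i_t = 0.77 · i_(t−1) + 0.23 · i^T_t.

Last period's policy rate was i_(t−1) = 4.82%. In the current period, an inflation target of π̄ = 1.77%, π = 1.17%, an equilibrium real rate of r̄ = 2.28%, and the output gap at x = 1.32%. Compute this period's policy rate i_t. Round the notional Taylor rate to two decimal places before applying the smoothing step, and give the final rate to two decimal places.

i^T_t = 2.28 + 1.17 + 0.5 × (1.17 − 1.77) + 0.5 × 1.32
   = 2.28 + 1.17 − 0.3 + 0.66 = 3.81
i_t = 0.77 × 4.82 + 0.23 × 3.81 = 3.7114 + 0.8763 = 4.59

4.59%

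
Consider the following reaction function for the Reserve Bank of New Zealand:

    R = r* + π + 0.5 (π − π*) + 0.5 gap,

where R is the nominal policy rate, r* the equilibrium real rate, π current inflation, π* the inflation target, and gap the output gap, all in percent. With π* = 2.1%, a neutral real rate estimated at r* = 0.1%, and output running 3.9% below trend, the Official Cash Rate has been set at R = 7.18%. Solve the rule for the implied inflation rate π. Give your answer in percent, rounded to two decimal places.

6.72%

Output 3.9% below potential → gap = -3.9.
Collecting π: R = r* + (1 + 0.5) π − 0.5 π* + 0.5 gap
1.5 π = 7.18 − 0.1 + 0.5 × 2.1 − 0.5 × (-3.9) = 10.08
π = 10.08 / 1.5 = 6.72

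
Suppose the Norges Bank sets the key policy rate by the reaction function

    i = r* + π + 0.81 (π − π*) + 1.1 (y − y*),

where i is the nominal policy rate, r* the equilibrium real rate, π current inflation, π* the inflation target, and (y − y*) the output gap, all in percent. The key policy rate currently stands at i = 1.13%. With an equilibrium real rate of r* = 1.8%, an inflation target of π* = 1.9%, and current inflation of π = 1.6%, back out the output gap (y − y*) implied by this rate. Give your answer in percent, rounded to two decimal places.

-1.84%

1.1 (y − y*) = 1.13 − 1.8 − 1.6 − 0.81 × (1.6 − 1.9) = -2.027
(y − y*) = -2.027 / 1.1 = -1.84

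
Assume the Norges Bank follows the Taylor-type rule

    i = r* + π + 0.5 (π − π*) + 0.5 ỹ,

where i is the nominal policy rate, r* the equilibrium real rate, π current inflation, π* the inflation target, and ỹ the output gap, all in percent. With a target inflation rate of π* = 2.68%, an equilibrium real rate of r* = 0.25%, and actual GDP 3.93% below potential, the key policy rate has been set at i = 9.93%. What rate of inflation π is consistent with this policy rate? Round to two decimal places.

Output 3.93% below potential → ỹ = -3.93.
Collecting π: i = r* + (1 + 0.5) π − 0.5 π* + 0.5 ỹ
1.5 π = 9.93 − 0.25 + 0.5 × 2.68 − 0.5 × (-3.93) = 12.985
π = 12.985 / 1.5 = 8.66

8.66%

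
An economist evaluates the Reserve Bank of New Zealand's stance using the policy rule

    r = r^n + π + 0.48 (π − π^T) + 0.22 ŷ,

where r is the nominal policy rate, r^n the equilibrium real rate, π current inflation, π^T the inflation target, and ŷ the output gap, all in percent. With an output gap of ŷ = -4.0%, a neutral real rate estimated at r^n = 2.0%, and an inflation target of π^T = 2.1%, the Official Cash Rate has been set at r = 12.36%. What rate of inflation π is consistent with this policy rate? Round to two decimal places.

Collecting π: r = r^n + (1 + 0.48) π − 0.48 π^T + 0.22 ŷ
1.48 π = 12.36 − 2.0 + 0.48 × 2.1 − 0.22 × (-4.0) = 12.248
π = 12.248 / 1.48 = 8.28

8.28%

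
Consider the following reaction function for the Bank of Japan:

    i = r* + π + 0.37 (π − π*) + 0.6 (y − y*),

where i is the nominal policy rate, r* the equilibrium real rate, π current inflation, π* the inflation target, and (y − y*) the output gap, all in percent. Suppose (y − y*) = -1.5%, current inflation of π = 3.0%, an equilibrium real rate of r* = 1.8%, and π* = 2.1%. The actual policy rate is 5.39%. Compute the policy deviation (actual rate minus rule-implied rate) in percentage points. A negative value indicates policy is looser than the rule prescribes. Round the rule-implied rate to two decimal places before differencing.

i = 1.8 + 3.0 + 0.37 × (3.0 − 2.1) + 0.6 × (-1.5)
   = 1.8 + 3 + 0.333 − 0.9 = 4.23
Deviation = 5.39 − 4.23 = 1.16 pp.

1.16 pp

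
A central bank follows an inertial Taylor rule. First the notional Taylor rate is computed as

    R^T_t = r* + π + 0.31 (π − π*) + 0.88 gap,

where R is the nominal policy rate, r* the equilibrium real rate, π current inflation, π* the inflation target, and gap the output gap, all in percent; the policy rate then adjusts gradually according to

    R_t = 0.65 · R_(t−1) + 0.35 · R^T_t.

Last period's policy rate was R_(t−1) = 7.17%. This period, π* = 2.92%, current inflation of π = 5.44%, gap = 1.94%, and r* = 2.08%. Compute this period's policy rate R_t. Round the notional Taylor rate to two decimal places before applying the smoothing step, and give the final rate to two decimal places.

8.16%

R^T_t = 2.08 + 5.44 + 0.31 × (5.44 − 2.92) + 0.88 × 1.94
   = 2.08 + 5.44 + 0.7812 + 1.7072 = 10.01
R_t = 0.65 × 7.17 + 0.35 × 10.01 = 4.6605 + 3.5035 = 8.16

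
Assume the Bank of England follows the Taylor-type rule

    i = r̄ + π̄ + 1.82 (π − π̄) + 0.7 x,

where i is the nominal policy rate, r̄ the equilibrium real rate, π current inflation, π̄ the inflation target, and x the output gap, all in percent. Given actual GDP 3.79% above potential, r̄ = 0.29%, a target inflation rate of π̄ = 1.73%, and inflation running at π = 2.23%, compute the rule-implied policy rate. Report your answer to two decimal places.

5.58%

Output 3.79% above potential → x = 3.79.
i = 0.29 + 1.73 + 1.82 × (2.23 − 1.73) + 0.7 × 3.79
   = 0.29 + 1.73 + 0.91 + 2.653 = 5.58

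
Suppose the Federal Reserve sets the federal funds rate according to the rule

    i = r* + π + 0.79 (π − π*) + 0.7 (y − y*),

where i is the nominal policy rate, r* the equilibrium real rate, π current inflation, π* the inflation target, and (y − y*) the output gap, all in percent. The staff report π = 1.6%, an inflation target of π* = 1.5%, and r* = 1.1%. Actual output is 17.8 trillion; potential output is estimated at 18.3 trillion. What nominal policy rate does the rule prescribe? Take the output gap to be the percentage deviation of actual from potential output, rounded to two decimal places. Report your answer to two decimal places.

Output gap = 100 × (17.8 − 18.3) / 18.3 = -2.73%.
i = 1.10 + 1.60 + 0.79 × (1.60 − 1.50) + 0.7 × (-2.73)
   = 1.10 + 1.6 + 0.079 − 1.911 = 0.87

0.87%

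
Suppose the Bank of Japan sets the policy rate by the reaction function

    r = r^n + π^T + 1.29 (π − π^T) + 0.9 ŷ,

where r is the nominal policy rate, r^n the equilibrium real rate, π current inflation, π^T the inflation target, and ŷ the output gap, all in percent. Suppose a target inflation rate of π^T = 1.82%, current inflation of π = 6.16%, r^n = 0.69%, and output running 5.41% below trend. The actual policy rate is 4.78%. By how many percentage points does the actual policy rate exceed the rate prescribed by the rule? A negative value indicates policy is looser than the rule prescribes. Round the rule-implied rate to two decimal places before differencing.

1.54 pp

Output 5.41% below potential → ŷ = -5.41.
r = 0.69 + 1.82 + 1.29 × (6.16 − 1.82) + 0.9 × (-5.41)
   = 0.69 + 1.82 + 5.5986 − 4.869 = 3.24
Deviation = 4.78 − 3.24 = 1.54 pp.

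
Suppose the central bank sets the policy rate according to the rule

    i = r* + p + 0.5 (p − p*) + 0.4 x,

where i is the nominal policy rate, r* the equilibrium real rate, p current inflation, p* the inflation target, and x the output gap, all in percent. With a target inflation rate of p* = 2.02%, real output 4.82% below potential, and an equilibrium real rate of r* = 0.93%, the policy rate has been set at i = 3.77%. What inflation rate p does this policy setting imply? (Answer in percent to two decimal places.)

Output 4.82% below potential → x = -4.82.
Collecting p: i = r* + (1 + 0.5) p − 0.5 p* + 0.4 x
1.5 p = 3.77 − 0.93 + 0.5 × 2.02 − 0.4 × (-4.82) = 5.778
p = 5.778 / 1.5 = 3.85

3.85%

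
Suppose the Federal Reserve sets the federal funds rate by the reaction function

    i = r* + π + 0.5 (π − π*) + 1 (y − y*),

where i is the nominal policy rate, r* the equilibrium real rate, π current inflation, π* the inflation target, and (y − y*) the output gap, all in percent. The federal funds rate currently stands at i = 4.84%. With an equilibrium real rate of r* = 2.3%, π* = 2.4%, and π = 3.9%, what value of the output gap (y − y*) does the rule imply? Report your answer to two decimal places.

-2.11%

1 (y − y*) = 4.84 − 2.3 − 3.9 − 0.5 × (3.9 − 2.4) = -2.11
(y − y*) = -2.11 / 1 = -2.11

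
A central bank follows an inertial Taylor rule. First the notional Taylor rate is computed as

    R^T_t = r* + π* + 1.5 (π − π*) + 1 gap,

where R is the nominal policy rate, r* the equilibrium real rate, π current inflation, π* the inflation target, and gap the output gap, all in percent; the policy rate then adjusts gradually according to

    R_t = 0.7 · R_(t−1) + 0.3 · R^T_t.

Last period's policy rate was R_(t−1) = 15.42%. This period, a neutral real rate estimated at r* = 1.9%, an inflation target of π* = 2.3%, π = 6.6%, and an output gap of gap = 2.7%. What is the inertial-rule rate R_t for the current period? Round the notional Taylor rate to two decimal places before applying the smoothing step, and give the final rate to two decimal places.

14.80%

R^T_t = 1.9 + 2.3 + 1.5 × (6.6 − 2.3) + 1 × 2.7
   = 1.9 + 2.3 + 6.45 + 2.7 = 13.35
R_t = 0.7 × 15.42 + 0.3 × 13.35 = 10.794 + 4.005 = 14.80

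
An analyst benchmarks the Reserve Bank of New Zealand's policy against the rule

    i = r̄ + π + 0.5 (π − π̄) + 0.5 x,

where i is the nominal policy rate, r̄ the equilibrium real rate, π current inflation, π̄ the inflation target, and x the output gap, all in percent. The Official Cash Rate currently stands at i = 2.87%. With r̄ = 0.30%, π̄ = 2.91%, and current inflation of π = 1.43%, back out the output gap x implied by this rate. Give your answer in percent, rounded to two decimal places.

0.5 x = 2.87 − 0.30 − 1.43 − 0.5 × (1.43 − 2.91) = 1.88
x = 1.88 / 0.5 = 3.76

3.76%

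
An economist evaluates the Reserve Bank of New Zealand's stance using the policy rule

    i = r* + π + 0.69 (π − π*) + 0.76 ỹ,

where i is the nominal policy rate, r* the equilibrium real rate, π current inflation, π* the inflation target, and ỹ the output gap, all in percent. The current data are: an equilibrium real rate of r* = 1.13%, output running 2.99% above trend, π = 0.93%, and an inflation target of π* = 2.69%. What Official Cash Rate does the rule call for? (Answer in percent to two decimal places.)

3.12%

Output 2.99% above potential → ỹ = 2.99.
i = 1.13 + 0.93 + 0.69 × (0.93 − 2.69) + 0.76 × 2.99
   = 1.13 + 0.93 − 1.2144 + 2.2724 = 3.12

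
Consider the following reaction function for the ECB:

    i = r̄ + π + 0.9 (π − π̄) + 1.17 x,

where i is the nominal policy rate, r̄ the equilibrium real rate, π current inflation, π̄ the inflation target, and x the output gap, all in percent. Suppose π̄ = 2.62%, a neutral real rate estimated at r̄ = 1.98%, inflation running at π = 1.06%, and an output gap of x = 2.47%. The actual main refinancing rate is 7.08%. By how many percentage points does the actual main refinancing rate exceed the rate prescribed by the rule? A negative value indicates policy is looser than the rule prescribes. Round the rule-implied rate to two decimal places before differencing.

i = 1.98 + 1.06 + 0.9 × (1.06 − 2.62) + 1.17 × 2.47
   = 1.98 + 1.06 − 1.404 + 2.8899 = 4.53
Deviation = 7.08 − 4.53 = 2.55 pp.

2.55 pp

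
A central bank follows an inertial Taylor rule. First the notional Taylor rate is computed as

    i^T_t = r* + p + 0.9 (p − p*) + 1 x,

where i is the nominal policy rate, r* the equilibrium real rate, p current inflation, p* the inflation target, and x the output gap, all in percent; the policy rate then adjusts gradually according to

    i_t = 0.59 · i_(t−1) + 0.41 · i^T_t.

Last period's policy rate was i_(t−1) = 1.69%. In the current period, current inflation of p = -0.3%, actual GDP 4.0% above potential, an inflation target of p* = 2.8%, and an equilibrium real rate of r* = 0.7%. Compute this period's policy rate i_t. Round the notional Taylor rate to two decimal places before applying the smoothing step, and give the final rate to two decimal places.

Output 4.0% above potential → x = 4.0.
i^T_t = 0.7 + (-0.3) + 0.9 × (-0.3 − 2.8) + 1 × 4.0
   = 0.7 − 0.3 − 2.79 + 4 = 1.61
i_t = 0.59 × 1.69 + 0.41 × 1.61 = 0.9971 + 0.6601 = 1.66

1.66%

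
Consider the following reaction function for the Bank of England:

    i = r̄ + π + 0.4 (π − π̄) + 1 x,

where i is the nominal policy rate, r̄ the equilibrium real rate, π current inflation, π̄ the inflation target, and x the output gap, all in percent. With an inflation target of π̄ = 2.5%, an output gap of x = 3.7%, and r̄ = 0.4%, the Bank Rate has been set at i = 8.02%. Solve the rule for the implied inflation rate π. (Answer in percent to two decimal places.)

Collecting π: i = r̄ + (1 + 0.4) π − 0.4 π̄ + 1 x
1.4 π = 8.02 − 0.4 + 0.4 × 2.5 − 1 × 3.7 = 4.92
π = 4.92 / 1.4 = 3.51

3.51%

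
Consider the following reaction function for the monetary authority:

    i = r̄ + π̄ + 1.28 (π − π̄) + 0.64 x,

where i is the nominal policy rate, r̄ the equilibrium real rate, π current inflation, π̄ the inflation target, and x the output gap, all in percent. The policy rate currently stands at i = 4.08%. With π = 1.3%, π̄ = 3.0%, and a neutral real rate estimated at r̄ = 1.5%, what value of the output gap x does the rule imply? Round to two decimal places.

2.74%

0.64 x = 4.08 − 1.5 − 3.0 − 1.28 × (1.3 − 3.0) = 1.756
x = 1.756 / 0.64 = 2.74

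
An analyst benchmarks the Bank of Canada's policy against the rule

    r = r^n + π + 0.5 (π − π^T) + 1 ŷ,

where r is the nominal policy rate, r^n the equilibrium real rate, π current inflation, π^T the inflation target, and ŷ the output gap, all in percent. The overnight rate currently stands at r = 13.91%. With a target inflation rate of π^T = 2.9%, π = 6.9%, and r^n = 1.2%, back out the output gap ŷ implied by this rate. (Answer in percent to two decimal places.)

1 ŷ = 13.91 − 1.2 − 6.9 − 0.5 × (6.9 − 2.9) = 3.81
ŷ = 3.81 / 1 = 3.81

3.81%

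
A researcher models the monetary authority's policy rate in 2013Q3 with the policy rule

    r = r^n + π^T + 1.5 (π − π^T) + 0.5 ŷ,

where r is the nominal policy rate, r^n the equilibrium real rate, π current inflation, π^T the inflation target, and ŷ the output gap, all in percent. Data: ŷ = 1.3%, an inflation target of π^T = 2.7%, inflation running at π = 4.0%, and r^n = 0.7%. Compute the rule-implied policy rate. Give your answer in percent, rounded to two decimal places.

6.00%

r = 0.7 + 2.7 + 1.5 × (4.0 − 2.7) + 0.5 × 1.3
   = 0.7 + 2.7 + 1.95 + 0.65 = 6.00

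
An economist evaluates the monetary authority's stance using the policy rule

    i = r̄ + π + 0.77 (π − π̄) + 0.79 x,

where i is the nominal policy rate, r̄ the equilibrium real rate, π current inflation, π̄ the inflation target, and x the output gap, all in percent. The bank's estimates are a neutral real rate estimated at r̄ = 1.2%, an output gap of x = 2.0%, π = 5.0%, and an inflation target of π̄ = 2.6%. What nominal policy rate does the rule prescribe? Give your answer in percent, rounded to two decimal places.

9.63%

i = 1.2 + 5.0 + 0.77 × (5.0 − 2.6) + 0.79 × 2.0
   = 1.2 + 5 + 1.848 + 1.58 = 9.63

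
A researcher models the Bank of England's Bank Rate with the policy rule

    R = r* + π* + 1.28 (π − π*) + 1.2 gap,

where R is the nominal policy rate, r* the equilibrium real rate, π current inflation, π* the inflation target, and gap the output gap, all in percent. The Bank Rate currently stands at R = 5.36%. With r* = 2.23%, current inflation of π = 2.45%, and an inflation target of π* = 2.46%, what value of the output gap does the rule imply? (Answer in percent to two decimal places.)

1.2 gap = 5.36 − 2.23 − 2.46 − 1.28 × (2.45 − 2.46) = 0.6828
gap = 0.6828 / 1.2 = 0.57

0.57%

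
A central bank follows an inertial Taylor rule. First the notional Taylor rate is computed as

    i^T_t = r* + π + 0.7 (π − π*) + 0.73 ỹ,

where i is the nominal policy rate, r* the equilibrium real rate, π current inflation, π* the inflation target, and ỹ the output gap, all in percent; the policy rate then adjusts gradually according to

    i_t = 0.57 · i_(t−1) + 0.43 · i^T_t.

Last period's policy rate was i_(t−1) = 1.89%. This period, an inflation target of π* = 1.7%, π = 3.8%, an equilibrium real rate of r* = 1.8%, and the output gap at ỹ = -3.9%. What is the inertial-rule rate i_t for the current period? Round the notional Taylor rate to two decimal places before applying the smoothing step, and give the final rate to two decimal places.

i^T_t = 1.8 + 3.8 + 0.7 × (3.8 − 1.7) + 0.73 × (-3.9)
   = 1.8 + 3.8 + 1.47 − 2.847 = 4.22
i_t = 0.57 × 1.89 + 0.43 × 4.22 = 1.0773 + 1.8146 = 2.89

2.89%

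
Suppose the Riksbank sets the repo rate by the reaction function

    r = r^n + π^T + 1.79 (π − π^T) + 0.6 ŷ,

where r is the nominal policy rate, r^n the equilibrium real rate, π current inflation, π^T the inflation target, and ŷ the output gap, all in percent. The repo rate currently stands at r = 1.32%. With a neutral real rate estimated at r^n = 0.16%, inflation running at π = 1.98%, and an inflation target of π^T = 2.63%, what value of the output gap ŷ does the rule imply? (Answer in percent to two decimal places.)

0.6 ŷ = 1.32 − 0.16 − 2.63 − 1.79 × (1.98 − 2.63) = -0.3065
ŷ = -0.3065 / 0.6 = -0.51

-0.51%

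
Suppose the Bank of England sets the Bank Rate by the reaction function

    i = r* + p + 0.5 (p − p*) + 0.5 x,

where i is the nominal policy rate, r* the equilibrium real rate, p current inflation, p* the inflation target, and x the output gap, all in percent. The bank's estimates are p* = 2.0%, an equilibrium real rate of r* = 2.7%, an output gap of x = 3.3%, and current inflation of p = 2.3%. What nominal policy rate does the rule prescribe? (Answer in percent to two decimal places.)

6.80%

i = 2.7 + 2.3 + 0.5 × (2.3 − 2.0) + 0.5 × 3.3
   = 2.7 + 2.3 + 0.15 + 1.65 = 6.80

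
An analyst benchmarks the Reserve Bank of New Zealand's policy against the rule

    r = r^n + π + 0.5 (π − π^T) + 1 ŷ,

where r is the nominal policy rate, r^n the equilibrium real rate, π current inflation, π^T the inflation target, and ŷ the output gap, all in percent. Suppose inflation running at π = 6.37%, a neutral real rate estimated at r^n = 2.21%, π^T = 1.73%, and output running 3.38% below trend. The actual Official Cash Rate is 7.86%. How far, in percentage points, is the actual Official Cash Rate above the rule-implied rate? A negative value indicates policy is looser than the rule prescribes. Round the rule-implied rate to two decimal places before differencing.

Output 3.38% below potential → ŷ = -3.38.
r = 2.21 + 6.37 + 0.5 × (6.37 − 1.73) + 1 × (-3.38)
   = 2.21 + 6.37 + 2.32 − 3.38 = 7.52
Deviation = 7.86 − 7.52 = 0.34 pp.

0.34 pp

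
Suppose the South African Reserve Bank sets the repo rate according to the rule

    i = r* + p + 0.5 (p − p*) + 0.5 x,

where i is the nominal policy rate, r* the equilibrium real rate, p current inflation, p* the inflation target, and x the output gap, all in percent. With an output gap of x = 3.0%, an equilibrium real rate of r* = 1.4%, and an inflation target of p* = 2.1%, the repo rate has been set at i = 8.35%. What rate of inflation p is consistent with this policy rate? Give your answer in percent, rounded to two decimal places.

4.33%

Collecting p: i = r* + (1 + 0.5) p − 0.5 p* + 0.5 x
1.5 p = 8.35 − 1.4 + 0.5 × 2.1 − 0.5 × 3.0 = 6.5
p = 6.5 / 1.5 = 4.33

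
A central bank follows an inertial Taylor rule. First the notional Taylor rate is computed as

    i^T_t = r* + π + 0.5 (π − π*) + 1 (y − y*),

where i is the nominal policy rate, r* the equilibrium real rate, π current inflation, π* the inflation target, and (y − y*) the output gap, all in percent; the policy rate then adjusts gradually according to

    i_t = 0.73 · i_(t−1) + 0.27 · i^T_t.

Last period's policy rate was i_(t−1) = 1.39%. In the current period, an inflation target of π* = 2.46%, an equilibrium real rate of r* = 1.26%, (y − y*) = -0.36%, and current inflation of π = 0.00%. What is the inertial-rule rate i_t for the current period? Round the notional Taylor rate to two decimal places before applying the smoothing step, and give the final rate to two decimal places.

0.93%

i^T_t = 1.26 + 0.00 + 0.5 × (0.00 − 2.46) + 1 × (-0.36)
   = 1.26 + 0 − 1.23 − 0.36 = -0.33
i_t = 0.73 × 1.39 + 0.27 × (-0.33) = 1.0147 − 0.0891 = 0.93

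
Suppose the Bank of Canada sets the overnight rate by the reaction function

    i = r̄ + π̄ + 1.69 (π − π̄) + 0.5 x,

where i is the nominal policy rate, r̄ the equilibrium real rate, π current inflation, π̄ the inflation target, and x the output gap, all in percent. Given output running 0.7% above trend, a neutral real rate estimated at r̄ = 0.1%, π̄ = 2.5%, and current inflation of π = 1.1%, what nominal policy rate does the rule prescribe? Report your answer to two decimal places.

Output 0.7% above potential → x = 0.7.
i = 0.1 + 2.5 + 1.69 × (1.1 − 2.5) + 0.5 × 0.7
   = 0.1 + 2.5 − 2.366 + 0.35 = 0.58

0.58%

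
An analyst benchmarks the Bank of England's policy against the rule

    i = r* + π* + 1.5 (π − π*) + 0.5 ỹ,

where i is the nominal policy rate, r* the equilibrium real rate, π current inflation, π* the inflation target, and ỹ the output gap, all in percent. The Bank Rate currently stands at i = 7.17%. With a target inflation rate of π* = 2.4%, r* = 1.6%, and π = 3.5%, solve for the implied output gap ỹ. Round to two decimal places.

3.04%

0.5 ỹ = 7.17 − 1.6 − 2.4 − 1.5 × (3.5 − 2.4) = 1.52
ỹ = 1.52 / 0.5 = 3.04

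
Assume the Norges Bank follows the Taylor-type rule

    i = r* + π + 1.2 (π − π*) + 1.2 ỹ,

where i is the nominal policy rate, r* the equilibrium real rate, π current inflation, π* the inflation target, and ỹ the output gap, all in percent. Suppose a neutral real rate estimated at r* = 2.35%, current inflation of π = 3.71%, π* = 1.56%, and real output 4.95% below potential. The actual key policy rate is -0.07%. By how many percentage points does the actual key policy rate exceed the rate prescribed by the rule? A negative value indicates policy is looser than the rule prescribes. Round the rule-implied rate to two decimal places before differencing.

-2.77 pp

Output 4.95% below potential → ỹ = -4.95.
i = 2.35 + 3.71 + 1.2 × (3.71 − 1.56) + 1.2 × (-4.95)
   = 2.35 + 3.71 + 2.58 − 5.94 = 2.70
Deviation = -0.07 − 2.70 = -2.77 pp.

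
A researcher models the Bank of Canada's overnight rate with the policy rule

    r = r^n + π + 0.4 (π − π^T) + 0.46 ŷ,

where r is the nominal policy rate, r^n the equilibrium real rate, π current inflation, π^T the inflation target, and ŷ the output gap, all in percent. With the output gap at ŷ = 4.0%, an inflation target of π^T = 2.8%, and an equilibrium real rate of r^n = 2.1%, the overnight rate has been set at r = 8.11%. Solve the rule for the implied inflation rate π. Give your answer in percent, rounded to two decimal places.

3.78%

Collecting π: r = r^n + (1 + 0.4) π − 0.4 π^T + 0.46 ŷ
1.4 π = 8.11 − 2.1 + 0.4 × 2.8 − 0.46 × 4.0 = 5.29
π = 5.29 / 1.4 = 3.78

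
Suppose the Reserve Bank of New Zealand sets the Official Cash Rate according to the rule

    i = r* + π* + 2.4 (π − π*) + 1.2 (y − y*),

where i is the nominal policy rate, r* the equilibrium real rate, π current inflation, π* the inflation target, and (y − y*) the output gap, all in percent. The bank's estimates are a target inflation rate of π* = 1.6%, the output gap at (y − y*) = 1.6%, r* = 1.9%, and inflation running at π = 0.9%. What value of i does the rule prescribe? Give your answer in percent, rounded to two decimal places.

3.74%

i = 1.9 + 1.6 + 2.4 × (0.9 − 1.6) + 1.2 × 1.6
   = 1.9 + 1.6 − 1.68 + 1.92 = 3.74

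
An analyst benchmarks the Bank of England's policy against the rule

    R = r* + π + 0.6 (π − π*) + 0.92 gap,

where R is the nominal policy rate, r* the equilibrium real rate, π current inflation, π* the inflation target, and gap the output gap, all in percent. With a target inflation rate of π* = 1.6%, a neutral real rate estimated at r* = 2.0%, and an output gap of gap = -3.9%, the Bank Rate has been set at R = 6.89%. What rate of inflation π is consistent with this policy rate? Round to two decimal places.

Collecting π: R = r* + (1 + 0.6) π − 0.6 π* + 0.92 gap
1.6 π = 6.89 − 2.0 + 0.6 × 1.6 − 0.92 × (-3.9) = 9.438
π = 9.438 / 1.6 = 5.90

5.90%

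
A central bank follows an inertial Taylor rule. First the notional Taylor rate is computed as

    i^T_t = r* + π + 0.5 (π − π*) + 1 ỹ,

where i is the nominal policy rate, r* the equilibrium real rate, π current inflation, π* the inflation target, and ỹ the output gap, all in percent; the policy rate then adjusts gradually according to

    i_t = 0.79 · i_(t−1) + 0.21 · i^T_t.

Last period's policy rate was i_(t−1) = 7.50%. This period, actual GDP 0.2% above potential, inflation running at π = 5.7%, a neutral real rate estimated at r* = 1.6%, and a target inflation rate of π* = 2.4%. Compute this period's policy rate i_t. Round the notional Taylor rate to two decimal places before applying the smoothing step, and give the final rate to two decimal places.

7.85%

Output 0.2% above potential → ỹ = 0.2.
i^T_t = 1.6 + 5.7 + 0.5 × (5.7 − 2.4) + 1 × 0.2
   = 1.6 + 5.7 + 1.65 + 0.2 = 9.15
i_t = 0.79 × 7.50 + 0.21 × 9.15 = 5.925 + 1.9215 = 7.85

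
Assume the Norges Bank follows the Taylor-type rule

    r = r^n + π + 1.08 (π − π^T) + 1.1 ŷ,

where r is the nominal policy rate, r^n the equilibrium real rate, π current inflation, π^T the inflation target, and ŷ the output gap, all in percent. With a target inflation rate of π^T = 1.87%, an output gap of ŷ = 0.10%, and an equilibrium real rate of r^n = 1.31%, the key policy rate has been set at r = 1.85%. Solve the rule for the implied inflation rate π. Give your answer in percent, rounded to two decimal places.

1.18%

Collecting π: r = r^n + (1 + 1.08) π − 1.08 π^T + 1.1 ŷ
2.08 π = 1.85 − 1.31 + 1.08 × 1.87 − 1.1 × 0.10 = 2.4496
π = 2.4496 / 2.08 = 1.18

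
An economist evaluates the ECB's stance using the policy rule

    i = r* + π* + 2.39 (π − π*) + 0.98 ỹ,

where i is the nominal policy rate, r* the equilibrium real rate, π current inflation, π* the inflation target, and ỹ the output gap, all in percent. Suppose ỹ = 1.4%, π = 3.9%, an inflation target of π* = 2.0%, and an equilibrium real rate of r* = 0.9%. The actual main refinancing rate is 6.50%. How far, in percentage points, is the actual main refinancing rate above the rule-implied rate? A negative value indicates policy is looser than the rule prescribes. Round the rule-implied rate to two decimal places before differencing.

i = 0.9 + 2.0 + 2.39 × (3.9 − 2.0) + 0.98 × 1.4
   = 0.9 + 2 + 4.541 + 1.372 = 8.81
Deviation = 6.50 − 8.81 = -2.31 pp.

-2.31 pp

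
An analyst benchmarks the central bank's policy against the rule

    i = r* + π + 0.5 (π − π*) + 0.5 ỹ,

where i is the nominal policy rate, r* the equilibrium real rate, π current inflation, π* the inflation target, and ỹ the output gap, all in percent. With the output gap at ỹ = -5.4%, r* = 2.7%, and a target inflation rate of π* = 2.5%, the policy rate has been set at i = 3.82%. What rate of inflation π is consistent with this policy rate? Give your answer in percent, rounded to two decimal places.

3.38%

Collecting π: i = r* + (1 + 0.5) π − 0.5 π* + 0.5 ỹ
1.5 π = 3.82 − 2.7 + 0.5 × 2.5 − 0.5 × (-5.4) = 5.07
π = 5.07 / 1.5 = 3.38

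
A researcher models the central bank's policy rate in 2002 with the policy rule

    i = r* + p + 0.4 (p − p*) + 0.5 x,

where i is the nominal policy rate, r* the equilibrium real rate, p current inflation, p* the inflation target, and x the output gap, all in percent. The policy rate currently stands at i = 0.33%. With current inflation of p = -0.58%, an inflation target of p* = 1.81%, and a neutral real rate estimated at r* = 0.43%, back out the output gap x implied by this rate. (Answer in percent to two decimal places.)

2.87%

0.5 x = 0.33 − 0.43 − (-0.58) − 0.4 × ((-0.58) − 1.81) = 1.436
x = 1.436 / 0.5 = 2.87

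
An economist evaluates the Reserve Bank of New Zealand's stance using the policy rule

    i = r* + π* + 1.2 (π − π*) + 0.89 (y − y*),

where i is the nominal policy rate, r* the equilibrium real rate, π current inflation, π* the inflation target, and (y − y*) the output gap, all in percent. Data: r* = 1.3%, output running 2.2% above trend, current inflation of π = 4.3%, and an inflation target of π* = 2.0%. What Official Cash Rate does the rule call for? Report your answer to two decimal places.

Output 2.2% above potential → (y − y*) = 2.2.
i = 1.3 + 2.0 + 1.2 × (4.3 − 2.0) + 0.89 × 2.2
   = 1.3 + 2 + 2.76 + 1.958 = 8.02

8.02%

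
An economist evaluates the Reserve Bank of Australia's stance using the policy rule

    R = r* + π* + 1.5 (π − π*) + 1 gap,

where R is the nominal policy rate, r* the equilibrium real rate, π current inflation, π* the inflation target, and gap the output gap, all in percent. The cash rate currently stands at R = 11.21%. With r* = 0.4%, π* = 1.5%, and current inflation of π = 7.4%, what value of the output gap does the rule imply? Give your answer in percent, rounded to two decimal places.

1 gap = 11.21 − 0.4 − 1.5 − 1.5 × (7.4 − 1.5) = 0.46
gap = 0.46 / 1 = 0.46

0.46%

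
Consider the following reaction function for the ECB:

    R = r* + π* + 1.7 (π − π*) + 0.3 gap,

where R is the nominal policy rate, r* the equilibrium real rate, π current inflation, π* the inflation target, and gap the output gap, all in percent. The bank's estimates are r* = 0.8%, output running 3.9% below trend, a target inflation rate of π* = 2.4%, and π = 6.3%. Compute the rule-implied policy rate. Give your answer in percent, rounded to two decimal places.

Output 3.9% below potential → gap = -3.9.
R = 0.8 + 2.4 + 1.7 × (6.3 − 2.4) + 0.3 × (-3.9)
   = 0.8 + 2.4 + 6.63 − 1.17 = 8.66

8.66%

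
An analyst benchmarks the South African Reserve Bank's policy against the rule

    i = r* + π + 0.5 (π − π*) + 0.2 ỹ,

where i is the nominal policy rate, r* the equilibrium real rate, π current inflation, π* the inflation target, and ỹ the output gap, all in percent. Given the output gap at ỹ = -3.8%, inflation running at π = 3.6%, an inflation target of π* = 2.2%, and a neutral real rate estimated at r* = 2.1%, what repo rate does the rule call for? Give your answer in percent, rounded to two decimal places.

i = 2.1 + 3.6 + 0.5 × (3.6 − 2.2) + 0.2 × (-3.8)
   = 2.1 + 3.6 + 0.7 − 0.76 = 5.64

5.64%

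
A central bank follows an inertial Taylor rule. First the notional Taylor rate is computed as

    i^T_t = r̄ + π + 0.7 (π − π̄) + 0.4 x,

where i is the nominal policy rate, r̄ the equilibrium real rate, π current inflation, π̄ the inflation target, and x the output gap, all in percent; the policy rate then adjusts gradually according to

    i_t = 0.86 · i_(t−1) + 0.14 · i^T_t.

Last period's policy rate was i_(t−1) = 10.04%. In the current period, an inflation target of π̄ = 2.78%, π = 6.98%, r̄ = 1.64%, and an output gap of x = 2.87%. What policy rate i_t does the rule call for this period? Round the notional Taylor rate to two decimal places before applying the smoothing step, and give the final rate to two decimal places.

10.41%

i^T_t = 1.64 + 6.98 + 0.7 × (6.98 − 2.78) + 0.4 × 2.87
   = 1.64 + 6.98 + 2.94 + 1.148 = 12.71
i_t = 0.86 × 10.04 + 0.14 × 12.71 = 8.6344 + 1.7794 = 10.41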